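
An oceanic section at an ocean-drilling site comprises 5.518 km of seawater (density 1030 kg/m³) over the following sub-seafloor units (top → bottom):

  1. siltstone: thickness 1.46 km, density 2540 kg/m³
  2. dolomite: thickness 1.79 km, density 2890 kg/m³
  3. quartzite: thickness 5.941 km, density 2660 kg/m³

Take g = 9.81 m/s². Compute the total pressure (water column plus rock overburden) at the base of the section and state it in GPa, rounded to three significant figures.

seawater: 1030 kg/m³ × 9.81 m/s² × 5518 m = 5.576×10^7 Pa = 0.05576 GPa
siltstone: 2540 kg/m³ × 9.81 m/s² × 1460 m = 3.638×10^7 Pa = 0.03638 GPa
dolomite: 2890 kg/m³ × 9.81 m/s² × 1790 m = 5.075×10^7 Pa = 0.05075 GPa
quartzite: 2660 kg/m³ × 9.81 m/s² × 5941 m = 1.550×10^8 Pa = 0.1550 GPa
Total = 0.05576 + 0.03638 + 0.05075 + 0.1550 = 0.29791 GPa

0.298 GPa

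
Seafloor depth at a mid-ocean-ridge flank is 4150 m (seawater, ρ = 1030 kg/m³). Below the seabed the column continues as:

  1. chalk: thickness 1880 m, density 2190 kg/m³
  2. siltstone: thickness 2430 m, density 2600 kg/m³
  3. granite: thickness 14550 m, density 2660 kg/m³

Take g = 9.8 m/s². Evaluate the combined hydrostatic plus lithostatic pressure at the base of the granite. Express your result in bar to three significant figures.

seawater: 1030 kg/m³ × 9.8 m/s² × 4150 m = 4.189×10^7 Pa = 418.9 bar
chalk: 2190 kg/m³ × 9.8 m/s² × 1880 m = 4.035×10^7 Pa = 403.5 bar
siltstone: 2600 kg/m³ × 9.8 m/s² × 2430 m = 6.192×10^7 Pa = 619.2 bar
granite: 2660 kg/m³ × 9.8 m/s² × 14550 m = 3.793×10^8 Pa = 3793 bar
Total = 418.9 + 403.5 + 619.2 + 3793 = 5234.4 bar

5230 bar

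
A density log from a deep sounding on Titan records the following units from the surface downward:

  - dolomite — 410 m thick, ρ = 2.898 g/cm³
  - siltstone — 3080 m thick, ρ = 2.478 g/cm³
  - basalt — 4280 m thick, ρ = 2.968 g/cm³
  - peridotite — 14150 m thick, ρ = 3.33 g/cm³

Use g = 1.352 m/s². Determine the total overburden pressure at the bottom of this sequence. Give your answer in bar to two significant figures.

dolomite: 2898 kg/m³ × 1.352 m/s² × 410 m = 1.606×10^6 Pa = 16.06 bar
siltstone: 2478 kg/m³ × 1.352 m/s² × 3080 m = 1.032×10^7 Pa = 103.2 bar
basalt: 2968 kg/m³ × 1.352 m/s² × 4280 m = 1.717×10^7 Pa = 171.7 bar
peridotite: 3330 kg/m³ × 1.352 m/s² × 14150 m = 6.371×10^7 Pa = 637.1 bar
Total = 16.06 + 103.2 + 171.7 + 637.1 = 928.05 bar

930 bar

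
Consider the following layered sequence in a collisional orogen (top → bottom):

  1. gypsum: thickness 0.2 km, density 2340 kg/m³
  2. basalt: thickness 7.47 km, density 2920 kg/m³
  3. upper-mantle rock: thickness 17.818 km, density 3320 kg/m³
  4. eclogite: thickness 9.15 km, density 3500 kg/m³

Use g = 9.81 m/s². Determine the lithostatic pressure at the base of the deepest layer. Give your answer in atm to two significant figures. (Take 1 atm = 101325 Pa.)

gypsum: 2340 kg/m³ × 9.81 m/s² × 200 m = 4.591×10^6 Pa = 45.31 atm
basalt: 2920 kg/m³ × 9.81 m/s² × 7470 m = 2.140×10^8 Pa = 2112 atm
upper-mantle rock: 3320 kg/m³ × 9.81 m/s² × 17818 m = 5.803×10^8 Pa = 5727 atm
eclogite: 3500 kg/m³ × 9.81 m/s² × 9150 m = 3.142×10^8 Pa = 3101 atm
Total = 45.31 + 2112 + 5727 + 3101 = 10985 atm

11000 atm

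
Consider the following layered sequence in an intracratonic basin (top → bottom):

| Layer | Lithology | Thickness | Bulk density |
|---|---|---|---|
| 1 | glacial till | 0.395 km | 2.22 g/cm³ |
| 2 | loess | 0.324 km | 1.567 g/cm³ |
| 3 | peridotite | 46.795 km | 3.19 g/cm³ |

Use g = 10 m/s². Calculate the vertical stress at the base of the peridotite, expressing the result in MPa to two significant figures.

1500 MPa

glacial till: 2220 kg/m³ × 10 m/s² × 395 m = 8.769×10^6 Pa = 8.769 MPa
loess: 1567 kg/m³ × 10 m/s² × 324 m = 5.077×10^6 Pa = 5.077 MPa
peridotite: 3190 kg/m³ × 10 m/s² × 46795 m = 1.493×10^9 Pa = 1493 MPa
Total = 8.769 + 5.077 + 1493 = 1506.6 MPa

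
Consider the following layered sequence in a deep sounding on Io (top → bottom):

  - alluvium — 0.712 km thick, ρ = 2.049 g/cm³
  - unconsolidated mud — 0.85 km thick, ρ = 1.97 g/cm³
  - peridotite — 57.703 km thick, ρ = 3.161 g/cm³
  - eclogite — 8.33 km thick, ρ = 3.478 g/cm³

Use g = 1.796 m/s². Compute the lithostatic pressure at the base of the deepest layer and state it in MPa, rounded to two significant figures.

alluvium: 2049 kg/m³ × 1.796 m/s² × 712 m = 2.620×10^6 Pa = 2.620 MPa
unconsolidated mud: 1970 kg/m³ × 1.796 m/s² × 850 m = 3.007×10^6 Pa = 3.007 MPa
peridotite: 3161 kg/m³ × 1.796 m/s² × 57703 m = 3.276×10^8 Pa = 327.6 MPa
eclogite: 3478 kg/m³ × 1.796 m/s² × 8330 m = 5.203×10^7 Pa = 52.03 MPa
Total = 2.620 + 3.007 + 327.6 + 52.03 = 385.25 MPa

390 MPa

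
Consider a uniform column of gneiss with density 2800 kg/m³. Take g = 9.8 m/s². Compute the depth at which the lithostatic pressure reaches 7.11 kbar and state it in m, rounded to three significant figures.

25900 m

h = P/(ρg) = 7.11 kbar / (2800 kg/m³ × 9.8 m/s²) = 7.110×10^8 Pa / 27440 Pa/m = 25911 m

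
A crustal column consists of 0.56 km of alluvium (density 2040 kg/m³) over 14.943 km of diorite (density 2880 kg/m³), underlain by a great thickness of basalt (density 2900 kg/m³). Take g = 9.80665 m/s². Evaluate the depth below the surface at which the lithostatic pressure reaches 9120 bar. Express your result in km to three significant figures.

32.3 km

Pressure at base of upper layers: 2040×9.80665×560 + 2880×9.80665×14943 = 4.332×10^8 Pa = 4332 bar
Remaining pressure to be supplied by basalt: 9.120×10^8 − 4.332×10^8 = 4.788×10^8 Pa
Additional depth in basalt = 4.788×10^8 Pa / (2900 kg/m³ × 9.80665 m/s²) = 16834 m
Total depth = 15503 m + 16834 m = 32337 m
= 32.337 km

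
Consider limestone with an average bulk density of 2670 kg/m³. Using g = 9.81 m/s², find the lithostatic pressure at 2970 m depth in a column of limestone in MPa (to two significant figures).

78 MPa

limestone: 2670 kg/m³ × 9.81 m/s² × 2970 m = 7.779×10^7 Pa = 77.79 MPa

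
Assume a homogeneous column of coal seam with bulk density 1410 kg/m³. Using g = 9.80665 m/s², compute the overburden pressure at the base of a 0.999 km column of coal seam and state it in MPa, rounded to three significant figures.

13.8 MPa

coal seam: 1410 kg/m³ × 9.80665 m/s² × 999 m = 1.381×10^7 Pa = 13.81 MPa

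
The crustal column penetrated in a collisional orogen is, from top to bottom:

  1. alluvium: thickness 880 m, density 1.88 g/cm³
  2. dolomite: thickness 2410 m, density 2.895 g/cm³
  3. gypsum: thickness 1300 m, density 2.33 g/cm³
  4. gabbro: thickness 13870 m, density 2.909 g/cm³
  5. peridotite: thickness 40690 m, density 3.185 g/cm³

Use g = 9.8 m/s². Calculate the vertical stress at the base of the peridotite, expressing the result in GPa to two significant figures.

alluvium: 1880 kg/m³ × 9.8 m/s² × 880 m = 1.621×10^7 Pa = 0.01621 GPa
dolomite: 2895 kg/m³ × 9.8 m/s² × 2410 m = 6.837×10^7 Pa = 0.06837 GPa
gypsum: 2330 kg/m³ × 9.8 m/s² × 1300 m = 2.968×10^7 Pa = 0.02968 GPa
gabbro: 2909 kg/m³ × 9.8 m/s² × 13870 m = 3.954×10^8 Pa = 0.3954 GPa
peridotite: 3185 kg/m³ × 9.8 m/s² × 40690 m = 1.270×10^9 Pa = 1.270 GPa
Total = 0.01621 + 0.06837 + 0.02968 + 0.3954 + 1.270 = 1.7797 GPa

1.8 GPa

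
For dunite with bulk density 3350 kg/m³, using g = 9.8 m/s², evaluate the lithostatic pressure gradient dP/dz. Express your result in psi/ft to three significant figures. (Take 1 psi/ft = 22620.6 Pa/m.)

dP/dz = ρg = 3350 kg/m³ × 9.8 m/s² = 32830 Pa/m
= 32830 Pa/m × (1 psi/ft / 22621 Pa/m) = 1.4513 psi/ft

1.45 psi/ft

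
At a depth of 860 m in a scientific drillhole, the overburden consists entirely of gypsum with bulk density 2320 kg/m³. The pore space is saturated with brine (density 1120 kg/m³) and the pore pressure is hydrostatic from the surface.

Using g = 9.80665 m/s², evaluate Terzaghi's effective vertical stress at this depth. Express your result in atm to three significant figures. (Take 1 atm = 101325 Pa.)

99.9 atm

Overburden (lithostatic) stress σ_v:
gypsum: 2320 kg/m³ × 9.80665 m/s² × 860 m = 1.957×10^7 Pa = 19.57 MPa
Pore pressure P_p = 1120 kg/m³ × 9.80665 m/s² × 860 m = 9.446×10^6 Pa = 9.446 MPa
Effective stress σ' = σ_v − P_p = 19.57 − 9.446 = 10.120 MPa = 99.881 atm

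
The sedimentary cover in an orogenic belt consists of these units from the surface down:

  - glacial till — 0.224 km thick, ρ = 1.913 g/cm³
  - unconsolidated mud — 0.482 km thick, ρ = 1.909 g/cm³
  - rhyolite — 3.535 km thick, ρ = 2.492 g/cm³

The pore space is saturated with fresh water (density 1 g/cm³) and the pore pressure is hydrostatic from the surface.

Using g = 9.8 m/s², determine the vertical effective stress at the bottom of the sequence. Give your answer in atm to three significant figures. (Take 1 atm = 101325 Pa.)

572 atm

Overburden (lithostatic) stress σ_v:
glacial till: 1913 kg/m³ × 9.8 m/s² × 224 m = 4.199×10^6 Pa = 4.199 MPa
unconsolidated mud: 1909 kg/m³ × 9.8 m/s² × 482 m = 9.017×10^6 Pa = 9.017 MPa
rhyolite: 2492 kg/m³ × 9.8 m/s² × 3535 m = 8.633×10^7 Pa = 86.33 MPa
Total = 4.199 + 9.017 + 86.33 = 99.547 MPa
Pore pressure P_p = 1000 kg/m³ × 9.8 m/s² × 4241 m = 4.156×10^7 Pa = 41.56 MPa
Effective stress σ' = σ_v − P_p = 99.55 − 41.56 = 57.985 MPa = 572.27 atm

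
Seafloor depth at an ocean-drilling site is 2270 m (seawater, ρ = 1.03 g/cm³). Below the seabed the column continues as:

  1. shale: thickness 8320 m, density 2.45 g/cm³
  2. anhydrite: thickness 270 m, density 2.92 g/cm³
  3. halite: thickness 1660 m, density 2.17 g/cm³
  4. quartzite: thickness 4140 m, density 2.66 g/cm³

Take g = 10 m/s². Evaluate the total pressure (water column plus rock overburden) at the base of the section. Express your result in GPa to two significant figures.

seawater: 1030 kg/m³ × 10 m/s² × 2270 m = 2.338×10^7 Pa = 0.02338 GPa
shale: 2450 kg/m³ × 10 m/s² × 8320 m = 2.038×10^8 Pa = 0.2038 GPa
anhydrite: 2920 kg/m³ × 10 m/s² × 270 m = 7.884×10^6 Pa = 7.884×10^-3 GPa
halite: 2170 kg/m³ × 10 m/s² × 1660 m = 3.602×10^7 Pa = 0.03602 GPa
quartzite: 2660 kg/m³ × 10 m/s² × 4140 m = 1.101×10^8 Pa = 0.1101 GPa
Total = 0.02338 + 0.2038 + 7.884×10^-3 + 0.03602 + 0.1101 = 0.38125 GPa

0.38 GPa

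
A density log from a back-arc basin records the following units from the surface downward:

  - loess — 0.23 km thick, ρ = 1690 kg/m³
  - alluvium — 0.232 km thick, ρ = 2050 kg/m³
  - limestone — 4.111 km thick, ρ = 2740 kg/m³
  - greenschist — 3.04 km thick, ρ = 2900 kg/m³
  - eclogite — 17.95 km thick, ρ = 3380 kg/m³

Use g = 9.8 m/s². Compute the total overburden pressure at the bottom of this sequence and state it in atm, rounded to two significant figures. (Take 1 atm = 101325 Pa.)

loess: 1690 kg/m³ × 9.8 m/s² × 230 m = 3.809×10^6 Pa = 37.59 atm
alluvium: 2050 kg/m³ × 9.8 m/s² × 232 m = 4.661×10^6 Pa = 46.00 atm
limestone: 2740 kg/m³ × 9.8 m/s² × 4111 m = 1.104×10^8 Pa = 1089 atm
greenschist: 2900 kg/m³ × 9.8 m/s² × 3040 m = 8.640×10^7 Pa = 852.7 atm
eclogite: 3380 kg/m³ × 9.8 m/s² × 17950 m = 5.946×10^8 Pa = 5868 atm
Total = 37.59 + 46.00 + 1089 + 852.7 + 5868 = 7893.7 atm

7900 atm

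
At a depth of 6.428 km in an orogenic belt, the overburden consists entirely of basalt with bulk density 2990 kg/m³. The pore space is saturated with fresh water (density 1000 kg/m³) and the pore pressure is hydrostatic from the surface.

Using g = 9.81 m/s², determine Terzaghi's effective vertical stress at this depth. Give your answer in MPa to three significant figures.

125 MPa

Overburden (lithostatic) stress σ_v:
basalt: 2990 kg/m³ × 9.81 m/s² × 6428 m = 1.885×10^8 Pa = 188.5 MPa
Pore pressure P_p = 1000 kg/m³ × 9.81 m/s² × 6428 m = 6.306×10^7 Pa = 63.06 MPa
Effective stress σ' = σ_v − P_p = 188.5 − 63.06 = 125.49 MPa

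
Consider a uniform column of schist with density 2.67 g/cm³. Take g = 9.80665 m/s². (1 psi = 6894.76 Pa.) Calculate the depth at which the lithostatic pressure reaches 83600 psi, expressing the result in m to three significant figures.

22000 m

h = P/(ρg) = 83600 psi / (2670 kg/m³ × 9.80665 m/s²) = 5.764×10^8 Pa / 26184 Pa/m = 22014 m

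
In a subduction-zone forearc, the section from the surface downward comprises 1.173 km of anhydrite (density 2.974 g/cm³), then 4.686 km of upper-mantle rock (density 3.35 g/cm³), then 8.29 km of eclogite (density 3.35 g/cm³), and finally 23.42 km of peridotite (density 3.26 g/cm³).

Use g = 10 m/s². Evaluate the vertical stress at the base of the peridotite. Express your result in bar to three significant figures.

anhydrite: 2974 kg/m³ × 10 m/s² × 1173 m = 3.489×10^7 Pa = 348.9 bar
upper-mantle rock: 3350 kg/m³ × 10 m/s² × 4686 m = 1.570×10^8 Pa = 1570 bar
eclogite: 3350 kg/m³ × 10 m/s² × 8290 m = 2.777×10^8 Pa = 2777 bar
peridotite: 3260 kg/m³ × 10 m/s² × 23420 m = 7.635×10^8 Pa = 7635 bar
Total = 348.9 + 1570 + 2777 + 7635 = 12331 bar

12300 bar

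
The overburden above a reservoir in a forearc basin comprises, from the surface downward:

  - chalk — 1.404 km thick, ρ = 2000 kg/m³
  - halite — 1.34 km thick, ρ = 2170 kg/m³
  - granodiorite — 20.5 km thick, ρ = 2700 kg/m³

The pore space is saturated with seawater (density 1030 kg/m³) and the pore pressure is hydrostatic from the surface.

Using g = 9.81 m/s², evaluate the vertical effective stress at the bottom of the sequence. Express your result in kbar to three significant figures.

3.64 kbar

Overburden (lithostatic) stress σ_v:
chalk: 2000 kg/m³ × 9.81 m/s² × 1404 m = 2.755×10^7 Pa = 27.55 MPa
halite: 2170 kg/m³ × 9.81 m/s² × 1340 m = 2.853×10^7 Pa = 28.53 MPa
granodiorite: 2700 kg/m³ × 9.81 m/s² × 20500 m = 5.430×10^8 Pa = 543.0 MPa
Total = 27.55 + 28.53 + 543.0 = 599.06 MPa
Pore pressure P_p = 1030 kg/m³ × 9.81 m/s² × 23244 m = 2.349×10^8 Pa = 234.9 MPa
Effective stress σ' = σ_v − P_p = 599.1 − 234.9 = 364.19 MPa = 3.6419 kbar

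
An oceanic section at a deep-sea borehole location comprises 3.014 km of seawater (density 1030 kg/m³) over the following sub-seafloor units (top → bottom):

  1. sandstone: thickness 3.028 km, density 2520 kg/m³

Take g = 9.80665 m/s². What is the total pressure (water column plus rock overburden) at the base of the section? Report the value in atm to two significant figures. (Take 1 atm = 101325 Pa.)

seawater: 1030 kg/m³ × 9.80665 m/s² × 3014 m = 3.044×10^7 Pa = 300.5 atm
sandstone: 2520 kg/m³ × 9.80665 m/s² × 3028 m = 7.483×10^7 Pa = 738.5 atm
Total = 300.5 + 738.5 = 1039.0 atm

1000 atm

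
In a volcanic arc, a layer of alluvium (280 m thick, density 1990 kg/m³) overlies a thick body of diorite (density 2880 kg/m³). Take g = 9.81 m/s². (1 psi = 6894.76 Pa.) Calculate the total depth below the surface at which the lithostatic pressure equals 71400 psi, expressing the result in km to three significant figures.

Pressure at base of upper layers: 1990×9.81×280 = 5.466×10^6 Pa = 792.8 psi
Remaining pressure to be supplied by diorite: 4.923×10^8 − 5.466×10^6 = 4.868×10^8 Pa
Additional depth in diorite = 4.868×10^8 Pa / (2880 kg/m³ × 9.81 m/s²) = 17231 m
Total depth = 280 m + 17231 m = 17511 m
= 17.511 km

17.5 km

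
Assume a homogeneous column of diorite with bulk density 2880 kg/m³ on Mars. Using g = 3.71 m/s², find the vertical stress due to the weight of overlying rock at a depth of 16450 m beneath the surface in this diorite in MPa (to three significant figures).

diorite: 2880 kg/m³ × 3.71 m/s² × 16450 m = 1.758×10^8 Pa = 175.8 MPa

176 MPa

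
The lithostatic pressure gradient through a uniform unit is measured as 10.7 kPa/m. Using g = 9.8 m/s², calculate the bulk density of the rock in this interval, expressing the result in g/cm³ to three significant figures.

1.09 g/cm³

ρ = (dP/dz)/g = 10.7 kPa/m / 9.8 m/s² = 10700 Pa/m / 9.8 m/s² = 1091.8 kg/m³
= 1.092 g/cm³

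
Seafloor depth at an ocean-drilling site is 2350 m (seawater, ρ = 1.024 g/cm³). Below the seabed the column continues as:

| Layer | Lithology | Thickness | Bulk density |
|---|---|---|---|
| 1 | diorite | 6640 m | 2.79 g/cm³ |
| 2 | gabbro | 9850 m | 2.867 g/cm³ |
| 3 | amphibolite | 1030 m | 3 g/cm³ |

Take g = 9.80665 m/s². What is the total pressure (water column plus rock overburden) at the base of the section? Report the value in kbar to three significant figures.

seawater: 1024 kg/m³ × 9.80665 m/s² × 2350 m = 2.360×10^7 Pa = 0.2360 kbar
diorite: 2790 kg/m³ × 9.80665 m/s² × 6640 m = 1.817×10^8 Pa = 1.817 kbar
gabbro: 2867 kg/m³ × 9.80665 m/s² × 9850 m = 2.769×10^8 Pa = 2.769 kbar
amphibolite: 3000 kg/m³ × 9.80665 m/s² × 1030 m = 3.030×10^7 Pa = 0.3030 kbar
Total = 0.2360 + 1.817 + 2.769 + 0.3030 = 5.1251 kbar

5.13 kbar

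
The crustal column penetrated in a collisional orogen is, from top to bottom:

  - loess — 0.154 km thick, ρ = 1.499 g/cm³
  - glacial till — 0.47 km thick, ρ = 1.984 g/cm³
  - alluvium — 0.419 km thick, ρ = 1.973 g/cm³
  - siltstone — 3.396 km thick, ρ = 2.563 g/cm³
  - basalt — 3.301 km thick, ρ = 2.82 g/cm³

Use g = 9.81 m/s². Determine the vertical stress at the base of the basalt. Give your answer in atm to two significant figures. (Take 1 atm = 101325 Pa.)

loess: 1499 kg/m³ × 9.81 m/s² × 154 m = 2.265×10^6 Pa = 22.35 atm
glacial till: 1984 kg/m³ × 9.81 m/s² × 470 m = 9.148×10^6 Pa = 90.28 atm
alluvium: 1973 kg/m³ × 9.81 m/s² × 419 m = 8.110×10^6 Pa = 80.04 atm
siltstone: 2563 kg/m³ × 9.81 m/s² × 3396 m = 8.539×10^7 Pa = 842.7 atm
basalt: 2820 kg/m³ × 9.81 m/s² × 3301 m = 9.132×10^7 Pa = 901.3 atm
Total = 22.35 + 90.28 + 80.04 + 842.7 + 901.3 = 1936.6 atm

1900 atm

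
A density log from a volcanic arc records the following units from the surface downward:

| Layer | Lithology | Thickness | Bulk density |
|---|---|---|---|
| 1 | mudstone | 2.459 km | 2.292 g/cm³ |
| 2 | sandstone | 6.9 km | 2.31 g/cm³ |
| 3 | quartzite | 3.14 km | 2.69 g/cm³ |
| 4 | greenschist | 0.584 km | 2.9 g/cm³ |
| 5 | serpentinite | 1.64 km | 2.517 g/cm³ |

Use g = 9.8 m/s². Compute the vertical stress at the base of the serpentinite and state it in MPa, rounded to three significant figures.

mudstone: 2292 kg/m³ × 9.8 m/s² × 2459 m = 5.523×10^7 Pa = 55.23 MPa
sandstone: 2310 kg/m³ × 9.8 m/s² × 6900 m = 1.562×10^8 Pa = 156.2 MPa
quartzite: 2690 kg/m³ × 9.8 m/s² × 3140 m = 8.278×10^7 Pa = 82.78 MPa
greenschist: 2900 kg/m³ × 9.8 m/s² × 584 m = 1.660×10^7 Pa = 16.60 MPa
serpentinite: 2517 kg/m³ × 9.8 m/s² × 1640 m = 4.045×10^7 Pa = 40.45 MPa
Total = 55.23 + 156.2 + 82.78 + 16.60 + 40.45 = 351.26 MPa

351 MPa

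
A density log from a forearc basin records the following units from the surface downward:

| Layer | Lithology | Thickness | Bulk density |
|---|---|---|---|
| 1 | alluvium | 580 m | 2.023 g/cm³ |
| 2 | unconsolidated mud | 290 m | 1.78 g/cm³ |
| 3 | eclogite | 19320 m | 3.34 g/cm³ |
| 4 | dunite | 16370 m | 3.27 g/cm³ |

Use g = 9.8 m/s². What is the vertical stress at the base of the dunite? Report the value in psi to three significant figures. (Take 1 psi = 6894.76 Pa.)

alluvium: 2023 kg/m³ × 9.8 m/s² × 580 m = 1.150×10^7 Pa = 1668 psi
unconsolidated mud: 1780 kg/m³ × 9.8 m/s² × 290 m = 5.059×10^6 Pa = 733.7 psi
eclogite: 3340 kg/m³ × 9.8 m/s² × 19320 m = 6.324×10^8 Pa = 91719 psi
dunite: 3270 kg/m³ × 9.8 m/s² × 16370 m = 5.246×10^8 Pa = 76086 psi
Total = 1668 + 733.7 + 91719 + 76086 = 1.7021×10^5 psi

170000 psi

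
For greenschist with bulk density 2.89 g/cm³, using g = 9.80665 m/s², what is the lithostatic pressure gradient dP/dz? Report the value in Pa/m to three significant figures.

28300 Pa/m

dP/dz = ρg = 2890 kg/m³ × 9.80665 m/s² = 28341 Pa/m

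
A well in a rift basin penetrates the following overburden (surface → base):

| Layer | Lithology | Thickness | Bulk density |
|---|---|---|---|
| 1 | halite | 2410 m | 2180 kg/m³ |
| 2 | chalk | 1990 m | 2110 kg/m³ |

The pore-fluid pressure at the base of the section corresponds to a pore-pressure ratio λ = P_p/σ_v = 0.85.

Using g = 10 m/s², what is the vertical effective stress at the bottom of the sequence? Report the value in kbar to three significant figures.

Overburden (lithostatic) stress σ_v:
halite: 2180 kg/m³ × 10 m/s² × 2410 m = 5.254×10^7 Pa = 52.54 MPa
chalk: 2110 kg/m³ × 10 m/s² × 1990 m = 4.199×10^7 Pa = 41.99 MPa
Total = 52.54 + 41.99 = 94.527 MPa
Pore pressure P_p = λ·σ_v = 0.85 × 94.53 MPa = 80.35 MPa
Effective stress σ' = σ_v − P_p = 94.53 − 80.35 = 14.179 MPa = 0.14179 kbar

0.142 kbar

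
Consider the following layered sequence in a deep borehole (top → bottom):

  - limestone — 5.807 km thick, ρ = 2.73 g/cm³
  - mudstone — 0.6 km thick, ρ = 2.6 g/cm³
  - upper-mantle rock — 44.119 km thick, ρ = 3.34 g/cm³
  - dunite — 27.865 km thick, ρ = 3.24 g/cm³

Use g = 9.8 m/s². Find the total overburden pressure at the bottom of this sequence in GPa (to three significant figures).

2.50 GPa

limestone: 2730 kg/m³ × 9.8 m/s² × 5807 m = 1.554×10^8 Pa = 0.1554 GPa
mudstone: 2600 kg/m³ × 9.8 m/s² × 600 m = 1.529×10^7 Pa = 0.01529 GPa
upper-mantle rock: 3340 kg/m³ × 9.8 m/s² × 44119 m = 1.444×10^9 Pa = 1.444 GPa
dunite: 3240 kg/m³ × 9.8 m/s² × 27865 m = 8.848×10^8 Pa = 0.8848 GPa
Total = 0.1554 + 0.01529 + 1.444 + 0.8848 = 2.4995 GPa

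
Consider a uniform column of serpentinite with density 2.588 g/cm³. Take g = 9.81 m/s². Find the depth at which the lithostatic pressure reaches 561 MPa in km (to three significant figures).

h = P/(ρg) = 561 MPa / (2588 kg/m³ × 9.81 m/s²) = 5.610×10^8 Pa / 25388 Pa/m = 22097 m
= 22.097 km

22.1 km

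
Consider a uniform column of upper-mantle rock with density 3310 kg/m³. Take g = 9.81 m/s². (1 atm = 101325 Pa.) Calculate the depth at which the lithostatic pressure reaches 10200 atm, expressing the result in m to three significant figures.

h = P/(ρg) = 10200 atm / (3310 kg/m³ × 9.81 m/s²) = 1.034×10^9 Pa / 32471 Pa/m = 31829 m

31800 m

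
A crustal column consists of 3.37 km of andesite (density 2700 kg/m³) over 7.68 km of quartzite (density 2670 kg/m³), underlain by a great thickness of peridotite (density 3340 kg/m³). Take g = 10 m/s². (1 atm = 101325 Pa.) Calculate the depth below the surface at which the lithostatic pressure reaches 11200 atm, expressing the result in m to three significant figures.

Pressure at base of upper layers: 2700×10×3370 + 2670×10×7680 = 2.960×10^8 Pa = 2922 atm
Remaining pressure to be supplied by peridotite: 1.135×10^9 − 2.960×10^8 = 8.388×10^8 Pa
Additional depth in peridotite = 8.388×10^8 Pa / (3340 kg/m³ × 10 m/s²) = 25114 m
Total depth = 11050 m + 25114 m = 36164 m

36200 m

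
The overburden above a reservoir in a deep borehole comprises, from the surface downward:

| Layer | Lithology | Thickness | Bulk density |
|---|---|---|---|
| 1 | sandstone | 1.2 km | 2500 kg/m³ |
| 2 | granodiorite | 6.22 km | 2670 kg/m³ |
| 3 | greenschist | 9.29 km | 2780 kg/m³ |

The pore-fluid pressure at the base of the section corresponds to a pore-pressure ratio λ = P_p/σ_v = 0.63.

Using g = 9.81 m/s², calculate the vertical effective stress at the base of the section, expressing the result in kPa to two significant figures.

Overburden (lithostatic) stress σ_v:
sandstone: 2500 kg/m³ × 9.81 m/s² × 1200 m = 2.943×10^7 Pa = 29.43 MPa
granodiorite: 2670 kg/m³ × 9.81 m/s² × 6220 m = 1.629×10^8 Pa = 162.9 MPa
greenschist: 2780 kg/m³ × 9.81 m/s² × 9290 m = 2.534×10^8 Pa = 253.4 MPa
Total = 29.43 + 162.9 + 253.4 = 445.70 MPa
Pore pressure P_p = λ·σ_v = 0.63 × 445.7 MPa = 280.8 MPa
Effective stress σ' = σ_v − P_p = 445.7 − 280.8 = 164.91 MPa = 1.6491×10^5 kPa

160000 kPa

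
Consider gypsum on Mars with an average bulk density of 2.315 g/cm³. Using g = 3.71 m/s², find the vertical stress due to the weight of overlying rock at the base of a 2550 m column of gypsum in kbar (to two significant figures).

0.22 kbar

gypsum: 2315 kg/m³ × 3.71 m/s² × 2550 m = 2.190×10^7 Pa = 0.2190 kbar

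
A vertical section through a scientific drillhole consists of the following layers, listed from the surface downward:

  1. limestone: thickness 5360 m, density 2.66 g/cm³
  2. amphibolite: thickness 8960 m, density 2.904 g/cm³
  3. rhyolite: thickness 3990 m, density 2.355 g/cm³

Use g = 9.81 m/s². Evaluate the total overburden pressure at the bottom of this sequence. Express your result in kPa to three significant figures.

487000 kPa

limestone: 2660 kg/m³ × 9.81 m/s² × 5360 m = 1.399×10^8 Pa = 1.399×10^5 kPa
amphibolite: 2904 kg/m³ × 9.81 m/s² × 8960 m = 2.553×10^8 Pa = 2.553×10^5 kPa
rhyolite: 2355 kg/m³ × 9.81 m/s² × 3990 m = 9.218×10^7 Pa = 92179 kPa
Total = 1.399×10^5 + 2.553×10^5 + 92179 = 4.8730×10^5 kPa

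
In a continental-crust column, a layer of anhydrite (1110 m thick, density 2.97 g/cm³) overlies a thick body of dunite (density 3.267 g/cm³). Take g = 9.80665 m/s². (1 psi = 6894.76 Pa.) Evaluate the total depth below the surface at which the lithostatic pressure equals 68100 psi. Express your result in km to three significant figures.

Pressure at base of upper layers: 2970×9.80665×1110 = 3.233×10^7 Pa = 4689 psi
Remaining pressure to be supplied by dunite: 4.695×10^8 − 3.233×10^7 = 4.372×10^8 Pa
Additional depth in dunite = 4.372×10^8 Pa / (3267 kg/m³ × 9.80665 m/s²) = 13646 m
Total depth = 1110 m + 13646 m = 14756 m
= 14.756 km

14.8 km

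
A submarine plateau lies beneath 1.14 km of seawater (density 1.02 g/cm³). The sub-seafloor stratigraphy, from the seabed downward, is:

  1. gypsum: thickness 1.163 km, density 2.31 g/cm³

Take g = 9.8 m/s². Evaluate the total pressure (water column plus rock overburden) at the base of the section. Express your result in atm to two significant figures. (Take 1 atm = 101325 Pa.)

370 atm

seawater: 1020 kg/m³ × 9.8 m/s² × 1140 m = 1.140×10^7 Pa = 112.5 atm
gypsum: 2310 kg/m³ × 9.8 m/s² × 1163 m = 2.633×10^7 Pa = 259.8 atm
Total = 112.5 + 259.8 = 372.30 atm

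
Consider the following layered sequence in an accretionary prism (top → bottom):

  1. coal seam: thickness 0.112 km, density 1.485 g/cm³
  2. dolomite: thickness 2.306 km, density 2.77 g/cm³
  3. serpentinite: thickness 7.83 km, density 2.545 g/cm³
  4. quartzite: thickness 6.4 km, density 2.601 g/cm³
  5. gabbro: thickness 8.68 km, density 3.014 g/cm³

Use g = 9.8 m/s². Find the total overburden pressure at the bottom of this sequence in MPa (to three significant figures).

coal seam: 1485 kg/m³ × 9.8 m/s² × 112 m = 1.630×10^6 Pa = 1.630 MPa
dolomite: 2770 kg/m³ × 9.8 m/s² × 2306 m = 6.260×10^7 Pa = 62.60 MPa
serpentinite: 2545 kg/m³ × 9.8 m/s² × 7830 m = 1.953×10^8 Pa = 195.3 MPa
quartzite: 2601 kg/m³ × 9.8 m/s² × 6400 m = 1.631×10^8 Pa = 163.1 MPa
gabbro: 3014 kg/m³ × 9.8 m/s² × 8680 m = 2.564×10^8 Pa = 256.4 MPa
Total = 1.630 + 62.60 + 195.3 + 163.1 + 256.4 = 679.03 MPa

679 MPa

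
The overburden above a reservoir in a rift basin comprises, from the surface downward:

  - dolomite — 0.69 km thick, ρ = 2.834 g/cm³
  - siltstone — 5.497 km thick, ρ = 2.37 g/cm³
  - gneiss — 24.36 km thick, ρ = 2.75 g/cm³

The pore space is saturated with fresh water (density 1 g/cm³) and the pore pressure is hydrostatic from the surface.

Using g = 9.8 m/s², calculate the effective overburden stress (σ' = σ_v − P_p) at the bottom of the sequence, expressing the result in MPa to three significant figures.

504 MPa

Overburden (lithostatic) stress σ_v:
dolomite: 2834 kg/m³ × 9.8 m/s² × 690 m = 1.916×10^7 Pa = 19.16 MPa
siltstone: 2370 kg/m³ × 9.8 m/s² × 5497 m = 1.277×10^8 Pa = 127.7 MPa
gneiss: 2750 kg/m³ × 9.8 m/s² × 24360 m = 6.565×10^8 Pa = 656.5 MPa
Total = 19.16 + 127.7 + 656.5 = 803.34 MPa
Pore pressure P_p = 1000 kg/m³ × 9.8 m/s² × 30547 m = 2.994×10^8 Pa = 299.4 MPa
Effective stress σ' = σ_v − P_p = 803.3 − 299.4 = 503.98 MPa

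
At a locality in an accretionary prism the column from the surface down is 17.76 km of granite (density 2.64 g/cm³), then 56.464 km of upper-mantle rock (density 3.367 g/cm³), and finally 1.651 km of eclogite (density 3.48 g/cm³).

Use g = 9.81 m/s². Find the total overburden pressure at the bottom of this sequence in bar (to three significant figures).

23800 bar

granite: 2640 kg/m³ × 9.81 m/s² × 17760 m = 4.600×10^8 Pa = 4600 bar
upper-mantle rock: 3367 kg/m³ × 9.81 m/s² × 56464 m = 1.865×10^9 Pa = 18650 bar
eclogite: 3480 kg/m³ × 9.81 m/s² × 1651 m = 5.636×10^7 Pa = 563.6 bar
Total = 4600 + 18650 + 563.6 = 23813 bar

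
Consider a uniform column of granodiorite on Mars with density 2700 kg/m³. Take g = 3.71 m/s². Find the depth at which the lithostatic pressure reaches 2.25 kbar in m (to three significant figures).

h = P/(ρg) = 2.25 kbar / (2700 kg/m³ × 3.71 m/s²) = 2.250×10^8 Pa / 10017 Pa/m = 22462 m

22500 m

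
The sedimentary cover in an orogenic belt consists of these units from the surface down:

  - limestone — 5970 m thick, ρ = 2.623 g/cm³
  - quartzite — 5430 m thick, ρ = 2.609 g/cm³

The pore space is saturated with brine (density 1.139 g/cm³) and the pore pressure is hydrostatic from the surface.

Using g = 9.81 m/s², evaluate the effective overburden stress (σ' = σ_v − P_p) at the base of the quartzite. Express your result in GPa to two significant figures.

0.17 GPa

Overburden (lithostatic) stress σ_v:
limestone: 2623 kg/m³ × 9.81 m/s² × 5970 m = 1.536×10^8 Pa = 153.6 MPa
quartzite: 2609 kg/m³ × 9.81 m/s² × 5430 m = 1.390×10^8 Pa = 139.0 MPa
Total = 153.6 + 139.0 = 292.59 MPa
Pore pressure P_p = 1139 kg/m³ × 9.81 m/s² × 11400 m = 1.274×10^8 Pa = 127.4 MPa
Effective stress σ' = σ_v − P_p = 292.6 − 127.4 = 165.22 MPa = 0.16522 GPa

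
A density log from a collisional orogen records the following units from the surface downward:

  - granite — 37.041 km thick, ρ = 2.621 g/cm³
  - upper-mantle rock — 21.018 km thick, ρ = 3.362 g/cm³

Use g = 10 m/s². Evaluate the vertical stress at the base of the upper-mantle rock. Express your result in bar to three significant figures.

16800 bar

granite: 2621 kg/m³ × 10 m/s² × 37041 m = 9.708×10^8 Pa = 9708 bar
upper-mantle rock: 3362 kg/m³ × 10 m/s² × 21018 m = 7.066×10^8 Pa = 7066 bar
Total = 9708 + 7066 = 16775 bar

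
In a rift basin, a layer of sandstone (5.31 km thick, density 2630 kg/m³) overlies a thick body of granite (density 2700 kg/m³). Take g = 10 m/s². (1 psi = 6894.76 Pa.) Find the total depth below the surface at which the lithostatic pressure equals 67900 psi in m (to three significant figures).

17500 m

Pressure at base of upper layers: 2630×10×5310 = 1.397×10^8 Pa = 20255 psi
Remaining pressure to be supplied by granite: 4.682×10^8 − 1.397×10^8 = 3.285×10^8 Pa
Additional depth in granite = 3.285×10^8 Pa / (2700 kg/m³ × 10 m/s²) = 12167 m
Total depth = 5310 m + 12167 m = 17477 m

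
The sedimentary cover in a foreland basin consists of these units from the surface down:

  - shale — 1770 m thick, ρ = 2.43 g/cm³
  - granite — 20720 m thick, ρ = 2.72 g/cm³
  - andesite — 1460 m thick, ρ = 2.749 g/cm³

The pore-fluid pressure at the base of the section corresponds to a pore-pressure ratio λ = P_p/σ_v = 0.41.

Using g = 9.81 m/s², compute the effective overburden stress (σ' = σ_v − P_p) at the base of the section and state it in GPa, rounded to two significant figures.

Overburden (lithostatic) stress σ_v:
shale: 2430 kg/m³ × 9.81 m/s² × 1770 m = 4.219×10^7 Pa = 42.19 MPa
granite: 2720 kg/m³ × 9.81 m/s² × 20720 m = 5.529×10^8 Pa = 552.9 MPa
andesite: 2749 kg/m³ × 9.81 m/s² × 1460 m = 3.937×10^7 Pa = 39.37 MPa
Total = 42.19 + 552.9 + 39.37 = 634.44 MPa
Pore pressure P_p = λ·σ_v = 0.41 × 634.4 MPa = 260.1 MPa
Effective stress σ' = σ_v − P_p = 634.4 − 260.1 = 374.32 MPa = 0.37432 GPa

0.37 GPa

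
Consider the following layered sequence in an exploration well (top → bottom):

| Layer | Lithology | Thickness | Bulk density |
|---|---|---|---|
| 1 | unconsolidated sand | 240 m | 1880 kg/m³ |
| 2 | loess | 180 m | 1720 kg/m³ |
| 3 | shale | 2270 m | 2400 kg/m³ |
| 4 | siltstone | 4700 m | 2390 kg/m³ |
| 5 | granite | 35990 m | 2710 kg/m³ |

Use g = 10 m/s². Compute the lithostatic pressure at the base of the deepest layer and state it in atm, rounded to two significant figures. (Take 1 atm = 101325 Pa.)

11000 atm

unconsolidated sand: 1880 kg/m³ × 10 m/s² × 240 m = 4.512×10^6 Pa = 44.53 atm
loess: 1720 kg/m³ × 10 m/s² × 180 m = 3.096×10^6 Pa = 30.56 atm
shale: 2400 kg/m³ × 10 m/s² × 2270 m = 5.448×10^7 Pa = 537.7 atm
siltstone: 2390 kg/m³ × 10 m/s² × 4700 m = 1.123×10^8 Pa = 1109 atm
granite: 2710 kg/m³ × 10 m/s² × 35990 m = 9.753×10^8 Pa = 9626 atm
Total = 44.53 + 30.56 + 537.7 + 1109 + 9626 = 11347 atm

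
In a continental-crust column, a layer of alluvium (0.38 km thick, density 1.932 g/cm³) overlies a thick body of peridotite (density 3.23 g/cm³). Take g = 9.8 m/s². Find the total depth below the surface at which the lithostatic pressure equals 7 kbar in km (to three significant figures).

Pressure at base of upper layers: 1932×9.8×380 = 7.195×10^6 Pa = 0.07195 kbar
Remaining pressure to be supplied by peridotite: 7.000×10^8 − 7.195×10^6 = 6.928×10^8 Pa
Additional depth in peridotite = 6.928×10^8 Pa / (3230 kg/m³ × 9.8 m/s²) = 21887 m
Total depth = 380 m + 21887 m = 22267 m
= 22.267 km

22.3 km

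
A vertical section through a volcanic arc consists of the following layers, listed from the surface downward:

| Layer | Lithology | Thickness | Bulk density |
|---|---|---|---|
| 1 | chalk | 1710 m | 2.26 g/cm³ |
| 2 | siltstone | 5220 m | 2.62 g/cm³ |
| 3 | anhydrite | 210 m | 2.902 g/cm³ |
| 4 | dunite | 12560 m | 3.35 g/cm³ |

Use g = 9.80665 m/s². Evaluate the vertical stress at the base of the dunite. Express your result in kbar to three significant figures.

chalk: 2260 kg/m³ × 9.80665 m/s² × 1710 m = 3.790×10^7 Pa = 0.3790 kbar
siltstone: 2620 kg/m³ × 9.80665 m/s² × 5220 m = 1.341×10^8 Pa = 1.341 kbar
anhydrite: 2902 kg/m³ × 9.80665 m/s² × 210 m = 5.976×10^6 Pa = 0.05976 kbar
dunite: 3350 kg/m³ × 9.80665 m/s² × 12560 m = 4.126×10^8 Pa = 4.126 kbar
Total = 0.3790 + 1.341 + 0.05976 + 4.126 = 5.9062 kbar

5.91 kbar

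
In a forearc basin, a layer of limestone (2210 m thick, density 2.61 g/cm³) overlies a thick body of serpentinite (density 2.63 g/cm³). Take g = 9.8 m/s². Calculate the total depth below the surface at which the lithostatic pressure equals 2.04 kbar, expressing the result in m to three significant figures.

7930 m

Pressure at base of upper layers: 2610×9.8×2210 = 5.653×10^7 Pa = 0.5653 kbar
Remaining pressure to be supplied by serpentinite: 2.040×10^8 − 5.653×10^7 = 1.475×10^8 Pa
Additional depth in serpentinite = 1.475×10^8 Pa / (2630 kg/m³ × 9.8 m/s²) = 5721.8 m
Total depth = 2210 m + 5721.8 m = 7931.8 m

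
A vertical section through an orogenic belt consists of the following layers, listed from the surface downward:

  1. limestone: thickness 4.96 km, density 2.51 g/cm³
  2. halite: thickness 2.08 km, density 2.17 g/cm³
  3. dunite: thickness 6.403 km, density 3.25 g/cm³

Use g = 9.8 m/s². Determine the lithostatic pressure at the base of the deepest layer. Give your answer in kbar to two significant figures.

3.7 kbar

limestone: 2510 kg/m³ × 9.8 m/s² × 4960 m = 1.220×10^8 Pa = 1.220 kbar
halite: 2170 kg/m³ × 9.8 m/s² × 2080 m = 4.423×10^7 Pa = 0.4423 kbar
dunite: 3250 kg/m³ × 9.8 m/s² × 6403 m = 2.039×10^8 Pa = 2.039 kbar
Total = 1.220 + 0.4423 + 2.039 = 3.7017 kbar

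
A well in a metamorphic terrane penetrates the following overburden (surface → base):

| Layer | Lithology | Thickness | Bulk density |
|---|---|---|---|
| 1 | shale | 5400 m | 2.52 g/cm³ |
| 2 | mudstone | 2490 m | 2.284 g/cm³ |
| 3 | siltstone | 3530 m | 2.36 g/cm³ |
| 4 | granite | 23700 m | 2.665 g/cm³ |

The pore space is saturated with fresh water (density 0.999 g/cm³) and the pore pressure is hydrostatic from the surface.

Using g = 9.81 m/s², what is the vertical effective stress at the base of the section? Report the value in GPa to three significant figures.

0.546 GPa

Overburden (lithostatic) stress σ_v:
shale: 2520 kg/m³ × 9.81 m/s² × 5400 m = 1.335×10^8 Pa = 133.5 MPa
mudstone: 2284 kg/m³ × 9.81 m/s² × 2490 m = 5.579×10^7 Pa = 55.79 MPa
siltstone: 2360 kg/m³ × 9.81 m/s² × 3530 m = 8.173×10^7 Pa = 81.73 MPa
granite: 2665 kg/m³ × 9.81 m/s² × 23700 m = 6.196×10^8 Pa = 619.6 MPa
Total = 133.5 + 55.79 + 81.73 + 619.6 = 890.62 MPa
Pore pressure P_p = 999 kg/m³ × 9.81 m/s² × 35120 m = 3.442×10^8 Pa = 344.2 MPa
Effective stress σ' = σ_v − P_p = 890.6 − 344.2 = 546.43 MPa = 0.54643 GPa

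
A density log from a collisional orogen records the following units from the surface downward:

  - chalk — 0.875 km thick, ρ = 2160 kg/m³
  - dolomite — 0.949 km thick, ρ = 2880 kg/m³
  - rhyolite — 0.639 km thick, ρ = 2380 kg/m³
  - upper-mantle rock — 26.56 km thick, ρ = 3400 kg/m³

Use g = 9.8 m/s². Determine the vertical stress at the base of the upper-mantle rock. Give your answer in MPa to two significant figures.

950 MPa

chalk: 2160 kg/m³ × 9.8 m/s² × 875 m = 1.852×10^7 Pa = 18.52 MPa
dolomite: 2880 kg/m³ × 9.8 m/s² × 949 m = 2.678×10^7 Pa = 26.78 MPa
rhyolite: 2380 kg/m³ × 9.8 m/s² × 639 m = 1.490×10^7 Pa = 14.90 MPa
upper-mantle rock: 3400 kg/m³ × 9.8 m/s² × 26560 m = 8.850×10^8 Pa = 885.0 MPa
Total = 18.52 + 26.78 + 14.90 + 885.0 = 945.19 MPa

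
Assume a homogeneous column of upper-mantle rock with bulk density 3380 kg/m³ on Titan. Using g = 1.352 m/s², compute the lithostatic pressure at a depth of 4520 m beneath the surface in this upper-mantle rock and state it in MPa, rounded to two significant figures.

upper-mantle rock: 3380 kg/m³ × 1.352 m/s² × 4520 m = 2.066×10^7 Pa = 20.66 MPa

21 MPa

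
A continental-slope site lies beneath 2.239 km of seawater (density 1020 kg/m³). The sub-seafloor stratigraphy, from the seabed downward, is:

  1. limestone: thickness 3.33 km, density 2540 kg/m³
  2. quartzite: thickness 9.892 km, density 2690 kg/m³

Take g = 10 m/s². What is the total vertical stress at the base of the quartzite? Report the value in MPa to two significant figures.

370 MPa

seawater: 1020 kg/m³ × 10 m/s² × 2239 m = 2.284×10^7 Pa = 22.84 MPa
limestone: 2540 kg/m³ × 10 m/s² × 3330 m = 8.458×10^7 Pa = 84.58 MPa
quartzite: 2690 kg/m³ × 10 m/s² × 9892 m = 2.661×10^8 Pa = 266.1 MPa
Total = 22.84 + 84.58 + 266.1 = 373.51 MPa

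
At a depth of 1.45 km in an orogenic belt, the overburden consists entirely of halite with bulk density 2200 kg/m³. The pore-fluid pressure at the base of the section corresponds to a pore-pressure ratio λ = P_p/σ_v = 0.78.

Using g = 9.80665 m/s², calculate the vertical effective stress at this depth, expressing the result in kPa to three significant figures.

Overburden (lithostatic) stress σ_v:
halite: 2200 kg/m³ × 9.80665 m/s² × 1450 m = 3.128×10^7 Pa = 31.28 MPa
Pore pressure P_p = λ·σ_v = 0.78 × 31.28 MPa = 24.40 MPa
Effective stress σ' = σ_v − P_p = 31.28 − 24.40 = 6.8823 MPa = 6882.3 kPa

6880 kPa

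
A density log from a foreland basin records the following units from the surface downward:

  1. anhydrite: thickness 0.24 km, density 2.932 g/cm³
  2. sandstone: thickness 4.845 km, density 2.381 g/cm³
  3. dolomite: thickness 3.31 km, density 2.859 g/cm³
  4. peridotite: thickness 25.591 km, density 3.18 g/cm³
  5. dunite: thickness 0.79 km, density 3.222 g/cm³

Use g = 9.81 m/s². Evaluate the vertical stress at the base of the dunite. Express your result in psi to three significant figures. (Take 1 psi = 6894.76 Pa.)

anhydrite: 2932 kg/m³ × 9.81 m/s² × 240 m = 6.903×10^6 Pa = 1001 psi
sandstone: 2381 kg/m³ × 9.81 m/s² × 4845 m = 1.132×10^8 Pa = 16414 psi
dolomite: 2859 kg/m³ × 9.81 m/s² × 3310 m = 9.283×10^7 Pa = 13465 psi
peridotite: 3180 kg/m³ × 9.81 m/s² × 25591 m = 7.983×10^8 Pa = 1.158×10^5 psi
dunite: 3222 kg/m³ × 9.81 m/s² × 790 m = 2.497×10^7 Pa = 3622 psi
Total = 1001 + 16414 + 13465 + 1.158×10^5 + 3622 = 1.5029×10^5 psi

150000 psi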